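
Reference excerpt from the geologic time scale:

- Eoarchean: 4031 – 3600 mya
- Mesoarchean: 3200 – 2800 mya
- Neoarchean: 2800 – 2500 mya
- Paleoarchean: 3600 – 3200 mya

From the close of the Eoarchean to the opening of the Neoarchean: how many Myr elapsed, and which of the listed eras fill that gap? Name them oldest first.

800 million years; Paleoarchean, Mesoarchean

The Eoarchean closes at 3600 Ma and the Neoarchean opens at 2800 Ma, so the interval is 3600 − 2800 = 800 Myr.
An era fits inside if it starts at or after 3600 Ma and ends at or before 2800 Ma; oldest first that gives Paleoarchean, Mesoarchean.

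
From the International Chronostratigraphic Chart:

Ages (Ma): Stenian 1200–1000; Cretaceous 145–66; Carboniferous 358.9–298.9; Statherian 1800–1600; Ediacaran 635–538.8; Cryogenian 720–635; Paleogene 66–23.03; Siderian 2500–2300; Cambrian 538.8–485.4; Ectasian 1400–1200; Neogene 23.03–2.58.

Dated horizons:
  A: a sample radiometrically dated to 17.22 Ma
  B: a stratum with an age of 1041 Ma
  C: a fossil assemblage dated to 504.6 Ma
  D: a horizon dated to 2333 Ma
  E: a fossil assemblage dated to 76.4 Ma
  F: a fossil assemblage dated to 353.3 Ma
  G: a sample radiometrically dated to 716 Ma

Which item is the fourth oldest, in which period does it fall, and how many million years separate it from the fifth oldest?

Sorted oldest-first by Ma: D (2333), B (1041), G (716), C (504.6), F (353.3), E (76.4), A (17.22).
The fourth oldest is C at 504.6 Ma, which lies in 538.8–485.4 Ma: the Cambrian.
The fifth oldest is F at 353.3 Ma; separation = |504.6 − 353.3| = 151.3 Myr.

C, in the Cambrian; 151.3 million years to F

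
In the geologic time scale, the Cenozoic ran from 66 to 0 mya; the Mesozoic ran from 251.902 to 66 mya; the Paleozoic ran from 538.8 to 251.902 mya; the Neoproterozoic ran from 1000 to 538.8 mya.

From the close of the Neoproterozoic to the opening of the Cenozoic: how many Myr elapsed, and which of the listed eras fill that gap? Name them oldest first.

End of Neoproterozoic = 538.8 Ma; start of Cenozoic = 66 Ma.
Gap = 538.8 − 66 = 472.8 Myr.
Eras wholly inside 538.8–66 Ma: Paleozoic (538.8–251.902), Mesozoic (251.902–66).

472.8 million years; Paleozoic, Mesozoic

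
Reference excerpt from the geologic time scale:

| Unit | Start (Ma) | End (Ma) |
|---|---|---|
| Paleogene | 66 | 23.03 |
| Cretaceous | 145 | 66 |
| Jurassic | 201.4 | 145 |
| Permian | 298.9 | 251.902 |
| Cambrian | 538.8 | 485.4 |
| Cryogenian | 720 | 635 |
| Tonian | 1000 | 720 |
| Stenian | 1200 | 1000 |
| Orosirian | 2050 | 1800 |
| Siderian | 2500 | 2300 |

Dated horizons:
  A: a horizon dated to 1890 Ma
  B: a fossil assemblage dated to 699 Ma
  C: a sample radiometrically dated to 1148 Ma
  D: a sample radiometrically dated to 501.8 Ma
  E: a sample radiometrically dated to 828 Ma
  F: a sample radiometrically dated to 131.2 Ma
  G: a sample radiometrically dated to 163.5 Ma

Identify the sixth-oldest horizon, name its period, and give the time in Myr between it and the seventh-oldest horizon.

G, in the Jurassic; 32.3 million years to F

Sorted oldest-first by Ma: A (1890), C (1148), E (828), B (699), D (501.8), G (163.5), F (131.2).
The sixth oldest is G at 163.5 Ma, which lies in 201.4–145 Ma: the Jurassic.
The seventh oldest is F at 131.2 Ma; separation = |163.5 − 131.2| = 32.3 Myr.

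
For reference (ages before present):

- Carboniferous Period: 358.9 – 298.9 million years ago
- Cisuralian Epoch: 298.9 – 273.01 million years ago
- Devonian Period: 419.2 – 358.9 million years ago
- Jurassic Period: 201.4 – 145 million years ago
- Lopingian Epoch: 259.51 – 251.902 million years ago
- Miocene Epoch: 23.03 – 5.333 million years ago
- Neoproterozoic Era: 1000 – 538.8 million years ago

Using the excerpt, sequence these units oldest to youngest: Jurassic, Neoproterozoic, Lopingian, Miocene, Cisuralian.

Neoproterozoic, Cisuralian, Lopingian, Jurassic, Miocene

Sorting by start age (descending Ma, since larger Ma = older): Neoproterozoic start 1000, Cisuralian start 298.9, Lopingian start 259.51, Jurassic start 201.4, Miocene start 23.03.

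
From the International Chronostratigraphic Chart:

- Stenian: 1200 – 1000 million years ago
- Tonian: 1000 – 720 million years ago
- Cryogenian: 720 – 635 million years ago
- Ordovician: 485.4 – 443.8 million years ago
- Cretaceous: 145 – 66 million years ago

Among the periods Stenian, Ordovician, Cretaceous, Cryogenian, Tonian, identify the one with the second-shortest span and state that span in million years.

Durations: Stenian 200; Ordovician 41.6; Cretaceous 79; Cryogenian 85; Tonian 280 Myr.
Sorted shortest-first: Ordovician (41.6), Cretaceous (79), Cryogenian (85), Stenian (200), Tonian (280).
The second shortest is Cretaceous at 79 Myr.

Cretaceous, 79 million years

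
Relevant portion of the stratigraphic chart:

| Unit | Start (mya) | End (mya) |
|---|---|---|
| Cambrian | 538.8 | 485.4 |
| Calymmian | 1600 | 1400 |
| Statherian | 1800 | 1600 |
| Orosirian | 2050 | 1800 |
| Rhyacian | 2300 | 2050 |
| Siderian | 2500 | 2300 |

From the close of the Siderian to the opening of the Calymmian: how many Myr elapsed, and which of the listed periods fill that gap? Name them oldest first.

The Siderian closes at 2300 Ma and the Calymmian opens at 1600 Ma, so the interval is 2300 − 1600 = 700 Myr.
A period fits inside if it starts at or after 2300 Ma and ends at or before 1600 Ma; oldest first that gives Rhyacian, Orosirian, Statherian.

700 million years; Rhyacian, Orosirian, Statherian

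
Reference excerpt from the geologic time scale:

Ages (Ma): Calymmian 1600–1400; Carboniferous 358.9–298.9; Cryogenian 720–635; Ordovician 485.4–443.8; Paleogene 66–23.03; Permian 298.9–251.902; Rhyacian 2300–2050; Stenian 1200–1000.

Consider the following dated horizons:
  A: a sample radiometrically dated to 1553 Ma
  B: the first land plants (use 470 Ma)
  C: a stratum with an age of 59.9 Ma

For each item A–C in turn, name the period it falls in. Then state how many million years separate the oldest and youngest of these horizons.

A: 1553 Ma lies in 1600–1400 Ma, so Calymmian.
B: 470 Ma lies in 485.4–443.8 Ma, so Ordovician.
C: 59.9 Ma lies in 66–23.03 Ma, so Paleogene.
Oldest = 1553 Ma, youngest = 59.9 Ma → span 1493.1 Myr.

A — Calymmian; B — Ordovician; C — Paleogene; span 1493.1 million years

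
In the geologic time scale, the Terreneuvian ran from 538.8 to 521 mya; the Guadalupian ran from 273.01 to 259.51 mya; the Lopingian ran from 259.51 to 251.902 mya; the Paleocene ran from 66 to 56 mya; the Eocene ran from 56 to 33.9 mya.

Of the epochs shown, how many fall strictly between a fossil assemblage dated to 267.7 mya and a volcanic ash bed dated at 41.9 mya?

2

The older date is 267.7 Ma and the younger is 41.9 Ma.
Epochs with start < 267.7 and end > 41.9 Ma: Lopingian (259.51–251.902), Paleocene (66–56).
That is 2 complete epochs.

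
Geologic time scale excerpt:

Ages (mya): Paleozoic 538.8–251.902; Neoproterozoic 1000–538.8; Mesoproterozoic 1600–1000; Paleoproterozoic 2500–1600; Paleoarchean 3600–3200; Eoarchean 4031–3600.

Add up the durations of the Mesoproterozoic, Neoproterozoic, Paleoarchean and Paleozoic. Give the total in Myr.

Duration is start − end for each: (1600 − 1000) + (1000 − 538.8) + (3600 − 3200) + (538.8 − 251.902).
That is 600 + 461.2 + 400 + 286.898, which totals 1748.098 million years.

1748.098 million years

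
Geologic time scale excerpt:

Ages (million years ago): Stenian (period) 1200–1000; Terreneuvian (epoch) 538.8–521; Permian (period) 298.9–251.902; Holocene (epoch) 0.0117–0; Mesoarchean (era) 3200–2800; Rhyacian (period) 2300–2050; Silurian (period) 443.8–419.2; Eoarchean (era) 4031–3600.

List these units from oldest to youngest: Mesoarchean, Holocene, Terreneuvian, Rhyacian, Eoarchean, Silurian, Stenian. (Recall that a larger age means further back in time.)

Sorting by start age (descending Ma, since larger Ma = older): Eoarchean began 4031, Mesoarchean began 3200, Rhyacian began 2300, Stenian began 1200, Terreneuvian began 538.8, Silurian began 443.8, Holocene began 0.0117.

Eoarchean → Mesoarchean → Rhyacian → Stenian → Terreneuvian → Silurian → Holocene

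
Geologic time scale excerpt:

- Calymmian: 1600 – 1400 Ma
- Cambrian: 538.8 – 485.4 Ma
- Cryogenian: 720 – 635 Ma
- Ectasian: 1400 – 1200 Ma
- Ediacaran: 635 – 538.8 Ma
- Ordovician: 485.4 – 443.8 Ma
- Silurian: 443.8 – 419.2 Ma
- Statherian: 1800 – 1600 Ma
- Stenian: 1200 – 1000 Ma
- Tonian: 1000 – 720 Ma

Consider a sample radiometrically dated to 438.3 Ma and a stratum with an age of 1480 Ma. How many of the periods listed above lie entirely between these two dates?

7

1480 Ma sits inside the Calymmian (1600–1400) and 438.3 Ma inside the Silurian (443.8–419.2); neither of those is wholly between the two dates.
The listed periods lying completely between them are Ectasian, Stenian, Tonian, Cryogenian, Ediacaran, Cambrian, Ordovician — 7 in all.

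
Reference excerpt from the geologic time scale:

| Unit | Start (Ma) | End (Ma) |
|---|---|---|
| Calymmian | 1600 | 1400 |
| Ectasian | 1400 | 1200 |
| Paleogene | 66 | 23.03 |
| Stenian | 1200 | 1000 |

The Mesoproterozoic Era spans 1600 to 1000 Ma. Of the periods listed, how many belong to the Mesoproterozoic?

3

Periods inside 1600–1000 Ma: Calymmian, Ectasian, Stenian — 3 in total.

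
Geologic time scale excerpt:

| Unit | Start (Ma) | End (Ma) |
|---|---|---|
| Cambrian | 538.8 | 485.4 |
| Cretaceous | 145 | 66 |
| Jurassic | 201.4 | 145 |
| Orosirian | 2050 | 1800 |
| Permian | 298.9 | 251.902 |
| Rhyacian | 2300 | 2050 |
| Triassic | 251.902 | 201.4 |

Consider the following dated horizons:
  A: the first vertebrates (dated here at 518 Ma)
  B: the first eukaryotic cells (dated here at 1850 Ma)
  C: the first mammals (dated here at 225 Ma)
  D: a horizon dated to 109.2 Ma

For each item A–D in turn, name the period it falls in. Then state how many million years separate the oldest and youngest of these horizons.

Match each age against the start–end ranges in the excerpt: A = 518 Ma → Cambrian (538.8–485.4); B = 1850 Ma → Orosirian (2050–1800); C = 225 Ma → Triassic (251.902–201.4); D = 109.2 Ma → Cretaceous (145–66).
The largest age is 1850 Ma and the smallest is 109.2 Ma; their difference is 1740.8 Myr.

A — Cambrian; B — Orosirian; C — Triassic; D — Cretaceous; span 1740.8 million years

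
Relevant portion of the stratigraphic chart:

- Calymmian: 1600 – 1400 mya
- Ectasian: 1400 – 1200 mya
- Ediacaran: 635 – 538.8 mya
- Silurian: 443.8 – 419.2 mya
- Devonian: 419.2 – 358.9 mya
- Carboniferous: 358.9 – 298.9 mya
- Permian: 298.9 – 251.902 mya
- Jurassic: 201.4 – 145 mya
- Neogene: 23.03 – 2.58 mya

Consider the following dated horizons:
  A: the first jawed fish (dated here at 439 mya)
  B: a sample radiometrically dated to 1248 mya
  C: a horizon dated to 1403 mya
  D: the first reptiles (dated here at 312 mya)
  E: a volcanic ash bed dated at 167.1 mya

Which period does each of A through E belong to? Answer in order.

Match each age against the start–end ranges in the excerpt: A = 439 Ma → Silurian (443.8–419.2); B = 1248 Ma → Ectasian (1400–1200); C = 1403 Ma → Calymmian (1600–1400); D = 312 Ma → Carboniferous (358.9–298.9); E = 167.1 Ma → Jurassic (201.4–145).

A — Silurian; B — Ectasian; C — Calymmian; D — Carboniferous; E — Jurassic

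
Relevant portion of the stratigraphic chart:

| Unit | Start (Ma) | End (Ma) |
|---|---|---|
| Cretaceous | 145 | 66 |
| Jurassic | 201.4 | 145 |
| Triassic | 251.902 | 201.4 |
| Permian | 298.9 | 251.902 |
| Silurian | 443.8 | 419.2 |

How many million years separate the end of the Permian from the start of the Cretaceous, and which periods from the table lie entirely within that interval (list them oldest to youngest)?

The Permian closes at 251.902 Ma and the Cretaceous opens at 145 Ma, so the interval is 251.902 − 145 = 106.902 Myr.
A period fits inside if it starts at or after 251.902 Ma and ends at or before 145 Ma; oldest first that gives Triassic, Jurassic.

106.902 million years; Triassic, Jurassic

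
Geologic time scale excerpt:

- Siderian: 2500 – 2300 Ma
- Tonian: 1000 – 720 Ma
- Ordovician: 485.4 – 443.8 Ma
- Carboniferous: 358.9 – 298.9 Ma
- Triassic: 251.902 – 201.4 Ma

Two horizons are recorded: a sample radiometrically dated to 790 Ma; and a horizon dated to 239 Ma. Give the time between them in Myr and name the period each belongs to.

551 million years apart; the first in the Tonian, the second in the Triassic

Elapsed time: 790 − 239 = 551 Myr.
790 Ma lies within 1000–720 Ma: Tonian.
239 Ma lies within 251.902–201.4 Ma: Triassic.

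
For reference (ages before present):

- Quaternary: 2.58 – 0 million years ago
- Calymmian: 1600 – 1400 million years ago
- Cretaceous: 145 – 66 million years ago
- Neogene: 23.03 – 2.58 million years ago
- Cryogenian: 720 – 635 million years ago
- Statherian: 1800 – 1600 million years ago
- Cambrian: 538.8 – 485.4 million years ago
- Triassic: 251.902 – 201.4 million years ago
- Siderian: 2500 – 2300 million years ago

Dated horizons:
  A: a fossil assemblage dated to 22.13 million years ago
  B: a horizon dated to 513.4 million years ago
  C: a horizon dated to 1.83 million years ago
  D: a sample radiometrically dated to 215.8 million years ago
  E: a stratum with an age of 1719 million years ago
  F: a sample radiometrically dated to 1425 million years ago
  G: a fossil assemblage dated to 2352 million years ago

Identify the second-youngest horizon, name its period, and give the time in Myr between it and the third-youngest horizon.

A, in the Neogene; 193.67 million years to D

Smaller Ma means younger, so youngest first: C 1.83 < A 22.13 < D 215.8 < B 513.4 < F 1425 < E 1719 < G 2352.
Counting 2 along gives A (22.13 Ma); the excerpt puts that inside the Neogene, 23.03–2.58 Ma.
Next in line is D (215.8 Ma), and 215.8 − 22.13 = 193.67 Myr.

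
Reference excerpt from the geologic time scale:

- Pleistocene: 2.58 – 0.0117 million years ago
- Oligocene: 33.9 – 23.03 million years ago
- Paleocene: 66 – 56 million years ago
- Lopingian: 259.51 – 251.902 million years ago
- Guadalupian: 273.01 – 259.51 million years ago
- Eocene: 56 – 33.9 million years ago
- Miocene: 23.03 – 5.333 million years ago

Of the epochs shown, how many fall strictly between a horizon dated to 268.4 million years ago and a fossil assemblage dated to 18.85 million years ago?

4

268.4 Ma sits inside the Guadalupian (273.01–259.51) and 18.85 Ma inside the Miocene (23.03–5.333); neither of those is wholly between the two dates.
The listed epochs lying completely between them are Lopingian, Paleocene, Eocene, Oligocene — 4 in all.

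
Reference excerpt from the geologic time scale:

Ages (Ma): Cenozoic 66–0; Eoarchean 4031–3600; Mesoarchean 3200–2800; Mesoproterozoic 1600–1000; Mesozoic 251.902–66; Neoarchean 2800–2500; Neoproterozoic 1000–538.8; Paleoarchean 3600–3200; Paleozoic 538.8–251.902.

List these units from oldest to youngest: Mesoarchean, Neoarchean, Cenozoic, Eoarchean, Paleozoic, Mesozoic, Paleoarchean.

Eoarchean, Paleoarchean, Mesoarchean, Neoarchean, Paleozoic, Mesozoic, Cenozoic

The oldest of these is Eoarchean (starts 4031 Ma) and the youngest is Cenozoic (ends 0 Ma).
In between, by decreasing start age: Paleoarchean (3600), Mesoarchean (3200), Neoarchean (2800), Paleozoic (538.8), Mesozoic (251.902).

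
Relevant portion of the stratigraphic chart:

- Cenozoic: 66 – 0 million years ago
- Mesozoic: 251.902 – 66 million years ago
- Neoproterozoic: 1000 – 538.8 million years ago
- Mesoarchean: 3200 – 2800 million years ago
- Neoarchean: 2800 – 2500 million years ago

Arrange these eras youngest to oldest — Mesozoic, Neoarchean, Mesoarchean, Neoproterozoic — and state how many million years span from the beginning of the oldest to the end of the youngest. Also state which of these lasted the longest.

From the excerpt: Mesozoic 251.902–66; Neoarchean 2800–2500; Mesoarchean 3200–2800; Neoproterozoic 1000–538.8 (Ma).
Larger Ma is earlier, so the oldest is Mesoarchean and the youngest is Mesozoic; youngest to oldest: Mesozoic, Neoproterozoic, Neoarchean, Mesoarchean.
Oldest start 3200 minus youngest end 66 gives 3134 Myr overall.
Individual lengths (start − end): Mesoarchean 400; Neoarchean 300; Neoproterozoic 461.2; Mesozoic 185.902. The largest is Neoproterozoic at 461.2 Myr.

Mesozoic, Neoproterozoic, Neoarchean, Mesoarchean; total span 3134 Myr; longest is Neoproterozoic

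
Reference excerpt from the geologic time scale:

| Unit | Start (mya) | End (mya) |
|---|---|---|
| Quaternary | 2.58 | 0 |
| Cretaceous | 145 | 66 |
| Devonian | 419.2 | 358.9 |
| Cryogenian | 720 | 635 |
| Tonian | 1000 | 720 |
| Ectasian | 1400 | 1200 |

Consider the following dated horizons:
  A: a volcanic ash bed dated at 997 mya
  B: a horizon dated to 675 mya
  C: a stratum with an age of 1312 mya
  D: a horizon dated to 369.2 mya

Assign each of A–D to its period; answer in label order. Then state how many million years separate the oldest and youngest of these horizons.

Match each age against the start–end ranges in the excerpt: A = 997 Ma → Tonian (1000–720); B = 675 Ma → Cryogenian (720–635); C = 1312 Ma → Ectasian (1400–1200); D = 369.2 Ma → Devonian (419.2–358.9).
The largest age is 1312 Ma and the smallest is 369.2 Ma; their difference is 942.8 Myr.

A — Tonian; B — Cryogenian; C — Ectasian; D — Devonian; span 942.8 million years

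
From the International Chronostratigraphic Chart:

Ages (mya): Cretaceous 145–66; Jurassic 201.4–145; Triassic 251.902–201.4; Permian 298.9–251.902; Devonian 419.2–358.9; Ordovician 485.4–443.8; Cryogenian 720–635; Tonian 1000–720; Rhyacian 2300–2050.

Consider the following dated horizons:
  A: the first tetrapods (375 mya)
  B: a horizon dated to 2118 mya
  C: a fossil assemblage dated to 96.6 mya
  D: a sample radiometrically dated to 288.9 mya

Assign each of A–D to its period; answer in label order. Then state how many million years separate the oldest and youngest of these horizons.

A — Devonian; B — Rhyacian; C — Cretaceous; D — Permian; span 2021.4 million years

A: 375 Ma lies in 419.2–358.9 Ma, so Devonian.
B: 2118 Ma lies in 2300–2050 Ma, so Rhyacian.
C: 96.6 Ma lies in 145–66 Ma, so Cretaceous.
D: 288.9 Ma lies in 298.9–251.902 Ma, so Permian.
Oldest = 2118 Ma, youngest = 96.6 Ma → span 2021.4 Myr.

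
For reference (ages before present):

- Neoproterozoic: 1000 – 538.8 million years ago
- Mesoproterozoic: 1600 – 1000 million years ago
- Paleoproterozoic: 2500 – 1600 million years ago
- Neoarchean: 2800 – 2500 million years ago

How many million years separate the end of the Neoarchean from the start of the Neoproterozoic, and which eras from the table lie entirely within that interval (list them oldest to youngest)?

1500 million years; Paleoproterozoic, Mesoproterozoic

End of Neoarchean = 2500 Ma; start of Neoproterozoic = 1000 Ma.
Gap = 2500 − 1000 = 1500 Myr.
Eras wholly inside 2500–1000 Ma: Paleoproterozoic (2500–1600), Mesoproterozoic (1600–1000).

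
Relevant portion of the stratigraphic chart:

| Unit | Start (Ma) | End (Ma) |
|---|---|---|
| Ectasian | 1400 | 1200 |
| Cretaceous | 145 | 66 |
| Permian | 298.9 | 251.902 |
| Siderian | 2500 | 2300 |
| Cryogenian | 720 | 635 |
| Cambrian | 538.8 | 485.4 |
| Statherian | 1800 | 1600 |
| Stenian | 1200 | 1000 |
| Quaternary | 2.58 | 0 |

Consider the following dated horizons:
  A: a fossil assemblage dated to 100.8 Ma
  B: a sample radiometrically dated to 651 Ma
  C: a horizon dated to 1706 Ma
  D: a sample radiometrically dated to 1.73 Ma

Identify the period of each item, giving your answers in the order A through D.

A — Cretaceous; B — Cryogenian; C — Statherian; D — Quaternary

Match each age against the start–end ranges in the excerpt: A = 100.8 Ma → Cretaceous (145–66); B = 651 Ma → Cryogenian (720–635); C = 1706 Ma → Statherian (1800–1600); D = 1.73 Ma → Quaternary (2.58–0).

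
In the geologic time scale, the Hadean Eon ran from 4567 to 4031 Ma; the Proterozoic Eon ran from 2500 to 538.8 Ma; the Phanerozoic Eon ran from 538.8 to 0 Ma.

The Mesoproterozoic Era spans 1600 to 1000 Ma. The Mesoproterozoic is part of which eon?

The Mesoproterozoic (1600–1000 Ma) lies entirely within 2500–538.8 Ma, the Proterozoic Eon.

Proterozoic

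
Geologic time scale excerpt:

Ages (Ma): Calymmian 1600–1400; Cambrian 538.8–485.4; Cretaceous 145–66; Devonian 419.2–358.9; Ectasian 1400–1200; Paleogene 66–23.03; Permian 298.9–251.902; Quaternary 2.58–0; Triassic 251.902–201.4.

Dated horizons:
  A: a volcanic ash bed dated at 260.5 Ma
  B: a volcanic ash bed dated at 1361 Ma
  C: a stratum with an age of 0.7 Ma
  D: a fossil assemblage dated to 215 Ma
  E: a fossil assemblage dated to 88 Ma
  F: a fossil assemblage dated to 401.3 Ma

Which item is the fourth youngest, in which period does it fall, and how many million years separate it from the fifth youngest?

Smaller Ma means younger, so youngest first: C 0.7 < E 88 < D 215 < A 260.5 < F 401.3 < B 1361.
Counting 4 along gives A (260.5 Ma); the excerpt puts that inside the Permian, 298.9–251.902 Ma.
Next in line is F (401.3 Ma), and 401.3 − 260.5 = 140.8 Myr.

A, in the Permian; 140.8 million years to F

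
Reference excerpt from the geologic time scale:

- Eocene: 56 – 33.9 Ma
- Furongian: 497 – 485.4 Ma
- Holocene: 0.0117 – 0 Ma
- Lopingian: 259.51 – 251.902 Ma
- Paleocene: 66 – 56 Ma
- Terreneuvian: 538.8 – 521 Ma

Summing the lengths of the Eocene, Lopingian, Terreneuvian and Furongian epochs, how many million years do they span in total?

59.108 million years

Each duration: Eocene = 22.1; Lopingian = 7.608; Terreneuvian = 17.8; Furongian = 11.6.
Sum: 22.1 + 7.608 + 17.8 + 11.6 = 59.108 Myr.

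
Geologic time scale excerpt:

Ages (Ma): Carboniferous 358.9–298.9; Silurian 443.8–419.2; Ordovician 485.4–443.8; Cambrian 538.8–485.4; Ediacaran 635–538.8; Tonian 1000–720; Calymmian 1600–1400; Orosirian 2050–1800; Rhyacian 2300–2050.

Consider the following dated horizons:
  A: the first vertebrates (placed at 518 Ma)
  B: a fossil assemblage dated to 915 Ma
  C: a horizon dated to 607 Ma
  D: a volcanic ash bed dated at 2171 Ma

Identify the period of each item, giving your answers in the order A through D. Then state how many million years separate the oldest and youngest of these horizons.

A — Cambrian; B — Tonian; C — Ediacaran; D — Rhyacian; span 1653 million years

A: 518 Ma lies in 538.8–485.4 Ma, so Cambrian.
B: 915 Ma lies in 1000–720 Ma, so Tonian.
C: 607 Ma lies in 635–538.8 Ma, so Ediacaran.
D: 2171 Ma lies in 2300–2050 Ma, so Rhyacian.
Oldest = 2171 Ma, youngest = 518 Ma → span 1653 Myr.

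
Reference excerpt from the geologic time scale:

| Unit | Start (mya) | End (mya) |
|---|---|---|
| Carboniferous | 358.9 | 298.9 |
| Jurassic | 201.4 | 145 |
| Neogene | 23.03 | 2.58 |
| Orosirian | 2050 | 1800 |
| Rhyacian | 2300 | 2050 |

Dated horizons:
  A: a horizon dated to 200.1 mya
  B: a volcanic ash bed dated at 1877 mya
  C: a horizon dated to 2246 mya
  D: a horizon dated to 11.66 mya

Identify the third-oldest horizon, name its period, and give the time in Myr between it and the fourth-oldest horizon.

A, in the Jurassic; 188.44 million years to D

Larger Ma means older, so oldest first: C 2246 > B 1877 > A 200.1 > D 11.66.
Counting 3 along gives A (200.1 Ma); the excerpt puts that inside the Jurassic, 201.4–145 Ma.
Next in line is D (11.66 Ma), and 200.1 − 11.66 = 188.44 Myr.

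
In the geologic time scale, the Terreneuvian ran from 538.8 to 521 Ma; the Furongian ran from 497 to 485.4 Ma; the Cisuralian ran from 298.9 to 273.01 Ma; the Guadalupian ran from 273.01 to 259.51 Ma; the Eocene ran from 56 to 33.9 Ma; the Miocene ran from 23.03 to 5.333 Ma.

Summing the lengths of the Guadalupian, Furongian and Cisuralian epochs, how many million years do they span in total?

Each duration: Guadalupian = 13.5; Furongian = 11.6; Cisuralian = 25.89.
Sum: 13.5 + 11.6 + 25.89 = 50.99 Myr.

50.99 million years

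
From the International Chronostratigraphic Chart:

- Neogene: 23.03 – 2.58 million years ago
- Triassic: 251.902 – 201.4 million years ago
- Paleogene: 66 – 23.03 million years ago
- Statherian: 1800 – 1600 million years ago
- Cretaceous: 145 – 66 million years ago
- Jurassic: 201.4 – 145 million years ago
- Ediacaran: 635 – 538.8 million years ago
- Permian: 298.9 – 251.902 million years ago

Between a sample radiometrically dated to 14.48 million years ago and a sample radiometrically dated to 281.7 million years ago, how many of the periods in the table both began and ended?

4

281.7 Ma sits inside the Permian (298.9–251.902) and 14.48 Ma inside the Neogene (23.03–2.58); neither of those is wholly between the two dates.
The listed periods lying completely between them are Triassic, Jurassic, Cretaceous, Paleogene — 4 in all.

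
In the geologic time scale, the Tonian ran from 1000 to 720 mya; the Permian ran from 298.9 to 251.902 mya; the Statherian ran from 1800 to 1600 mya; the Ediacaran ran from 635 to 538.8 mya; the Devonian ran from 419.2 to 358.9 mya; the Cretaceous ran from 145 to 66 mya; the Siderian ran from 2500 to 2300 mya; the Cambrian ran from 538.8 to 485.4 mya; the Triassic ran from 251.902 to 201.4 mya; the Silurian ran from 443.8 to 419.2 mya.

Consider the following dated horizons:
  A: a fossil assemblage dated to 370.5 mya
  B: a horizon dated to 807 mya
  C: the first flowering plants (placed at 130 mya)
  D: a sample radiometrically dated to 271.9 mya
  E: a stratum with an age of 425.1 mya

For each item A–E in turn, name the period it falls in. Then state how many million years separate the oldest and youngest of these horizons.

A — Devonian; B — Tonian; C — Cretaceous; D — Permian; E — Silurian; span 677 million years

A: 370.5 Ma lies in 419.2–358.9 Ma, so Devonian.
B: 807 Ma lies in 1000–720 Ma, so Tonian.
C: 130 Ma lies in 145–66 Ma, so Cretaceous.
D: 271.9 Ma lies in 298.9–251.902 Ma, so Permian.
E: 425.1 Ma lies in 443.8–419.2 Ma, so Silurian.
Oldest = 807 Ma, youngest = 130 Ma → span 677 Myr.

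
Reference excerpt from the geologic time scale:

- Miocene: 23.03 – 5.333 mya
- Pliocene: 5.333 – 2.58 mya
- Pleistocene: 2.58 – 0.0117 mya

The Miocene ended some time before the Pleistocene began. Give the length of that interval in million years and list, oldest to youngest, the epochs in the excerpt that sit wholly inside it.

2.753 million years; Pliocene

End of Miocene = 5.333 Ma; start of Pleistocene = 2.58 Ma.
Gap = 5.333 − 2.58 = 2.753 Myr.
Epochs wholly inside 5.333–2.58 Ma: Pliocene (5.333–2.58).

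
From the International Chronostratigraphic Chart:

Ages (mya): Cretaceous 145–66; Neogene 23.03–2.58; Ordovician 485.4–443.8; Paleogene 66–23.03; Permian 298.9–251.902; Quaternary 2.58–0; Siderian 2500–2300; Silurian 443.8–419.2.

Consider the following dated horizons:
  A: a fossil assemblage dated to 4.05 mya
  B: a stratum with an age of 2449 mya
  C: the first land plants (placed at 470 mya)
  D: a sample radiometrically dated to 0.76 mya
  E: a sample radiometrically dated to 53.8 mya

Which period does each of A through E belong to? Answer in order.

A — Neogene; B — Siderian; C — Ordovician; D — Quaternary; E — Paleogene

A: 4.05 Ma lies in 23.03–2.58 Ma, so Neogene.
B: 2449 Ma lies in 2500–2300 Ma, so Siderian.
C: 470 Ma lies in 485.4–443.8 Ma, so Ordovician.
D: 0.76 Ma lies in 2.58–0 Ma, so Quaternary.
E: 53.8 Ma lies in 66–23.03 Ma, so Paleogene.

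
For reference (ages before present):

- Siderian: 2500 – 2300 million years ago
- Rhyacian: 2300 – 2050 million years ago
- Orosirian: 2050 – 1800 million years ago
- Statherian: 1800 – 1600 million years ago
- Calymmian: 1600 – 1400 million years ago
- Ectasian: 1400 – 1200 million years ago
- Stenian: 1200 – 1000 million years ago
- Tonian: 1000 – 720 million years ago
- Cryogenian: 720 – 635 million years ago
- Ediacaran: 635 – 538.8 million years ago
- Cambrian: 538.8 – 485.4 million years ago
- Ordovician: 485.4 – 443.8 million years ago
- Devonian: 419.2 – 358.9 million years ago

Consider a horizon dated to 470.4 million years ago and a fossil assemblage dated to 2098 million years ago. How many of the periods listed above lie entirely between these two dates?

The older date is 2098 Ma and the younger is 470.4 Ma.
Periods with start < 2098 and end > 470.4 Ma: Orosirian (2050–1800), Statherian (1800–1600), Calymmian (1600–1400), Ectasian (1400–1200), Stenian (1200–1000), Tonian (1000–720), Cryogenian (720–635), Ediacaran (635–538.8), Cambrian (538.8–485.4).
That is 9 complete periods.

9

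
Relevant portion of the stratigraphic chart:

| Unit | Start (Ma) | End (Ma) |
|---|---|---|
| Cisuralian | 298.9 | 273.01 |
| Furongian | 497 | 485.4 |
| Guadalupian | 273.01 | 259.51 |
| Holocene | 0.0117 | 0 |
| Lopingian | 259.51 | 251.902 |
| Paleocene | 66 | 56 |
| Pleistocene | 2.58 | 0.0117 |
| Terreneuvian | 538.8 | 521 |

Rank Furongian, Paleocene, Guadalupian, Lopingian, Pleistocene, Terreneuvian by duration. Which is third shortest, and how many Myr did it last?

Start − end for each: Furongian 497 − 485.4 = 11.6; Paleocene 66 − 56 = 10; Guadalupian 273.01 − 259.51 = 13.5; Lopingian 259.51 − 251.902 = 7.608; Pleistocene 2.58 − 0.0117 = 2.5683; Terreneuvian 538.8 − 521 = 17.8.
Ranking these from shortest: Pleistocene < Lopingian < Paleocene < Furongian < Guadalupian < Terreneuvian.
Position 3 in that ranking is Paleocene, which lasted 10 Myr.

Paleocene, 10 million years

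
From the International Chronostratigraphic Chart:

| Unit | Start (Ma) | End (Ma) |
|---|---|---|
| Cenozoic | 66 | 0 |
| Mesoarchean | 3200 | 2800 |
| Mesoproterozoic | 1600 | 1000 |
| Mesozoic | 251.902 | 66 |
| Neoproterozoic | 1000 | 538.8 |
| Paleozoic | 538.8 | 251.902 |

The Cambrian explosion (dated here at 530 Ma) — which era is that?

530 Ma lies between 538.8 and 251.902 Ma, so it falls in the Paleozoic.

Paleozoic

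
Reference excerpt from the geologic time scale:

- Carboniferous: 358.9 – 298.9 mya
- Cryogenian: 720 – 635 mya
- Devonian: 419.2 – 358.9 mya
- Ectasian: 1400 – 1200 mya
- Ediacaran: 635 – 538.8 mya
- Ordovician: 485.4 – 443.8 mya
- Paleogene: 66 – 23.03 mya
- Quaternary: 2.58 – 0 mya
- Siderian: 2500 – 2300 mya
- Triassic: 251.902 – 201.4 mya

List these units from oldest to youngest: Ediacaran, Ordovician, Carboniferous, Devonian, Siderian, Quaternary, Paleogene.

Siderian, then Ediacaran, then Ordovician, then Devonian, then Carboniferous, then Paleogene, then Quaternary

Read off each span (Ma): Ediacaran 635–538.8; Ordovician 485.4–443.8; Carboniferous 358.9–298.9; Devonian 419.2–358.9; Siderian 2500–2300; Quaternary 2.58–0; Paleogene 66–23.03.
Larger Ma is older, so oldest→youngest is Siderian, Ediacaran, Ordovician, Devonian, Carboniferous, Paleogene, Quaternary.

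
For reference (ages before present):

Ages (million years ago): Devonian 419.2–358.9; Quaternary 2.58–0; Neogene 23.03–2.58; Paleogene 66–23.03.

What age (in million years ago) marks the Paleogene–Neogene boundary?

23.03 million years ago

The Paleogene ends and the Neogene begins at 23.03 million years ago.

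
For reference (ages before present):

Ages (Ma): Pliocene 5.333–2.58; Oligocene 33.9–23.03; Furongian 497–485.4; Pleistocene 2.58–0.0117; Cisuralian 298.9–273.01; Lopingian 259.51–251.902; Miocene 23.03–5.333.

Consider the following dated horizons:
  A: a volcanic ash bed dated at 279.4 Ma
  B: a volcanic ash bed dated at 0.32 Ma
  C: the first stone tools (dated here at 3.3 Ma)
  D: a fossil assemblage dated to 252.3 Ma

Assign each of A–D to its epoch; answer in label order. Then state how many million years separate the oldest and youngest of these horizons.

Match each age against the start–end ranges in the excerpt: A = 279.4 Ma → Cisuralian (298.9–273.01); B = 0.32 Ma → Pleistocene (2.58–0.0117); C = 3.3 Ma → Pliocene (5.333–2.58); D = 252.3 Ma → Lopingian (259.51–251.902).
The largest age is 279.4 Ma and the smallest is 0.32 Ma; their difference is 279.08 Myr.

A — Cisuralian; B — Pleistocene; C — Pliocene; D — Lopingian; span 279.08 million years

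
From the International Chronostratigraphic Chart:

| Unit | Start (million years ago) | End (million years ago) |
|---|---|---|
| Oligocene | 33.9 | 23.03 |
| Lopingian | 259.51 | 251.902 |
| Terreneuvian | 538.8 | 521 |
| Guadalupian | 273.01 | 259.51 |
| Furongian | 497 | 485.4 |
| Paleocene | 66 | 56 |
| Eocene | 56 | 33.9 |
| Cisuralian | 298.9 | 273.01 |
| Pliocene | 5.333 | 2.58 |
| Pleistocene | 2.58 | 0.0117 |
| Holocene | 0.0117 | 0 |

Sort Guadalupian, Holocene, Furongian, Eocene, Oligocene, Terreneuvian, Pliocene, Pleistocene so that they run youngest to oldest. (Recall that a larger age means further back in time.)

Holocene → Pleistocene → Pliocene → Oligocene → Eocene → Guadalupian → Furongian → Terreneuvian

The oldest of these is Terreneuvian (starts 538.8 Ma) and the youngest is Holocene (ends 0 Ma).
In between, by decreasing start age: Furongian (497), Guadalupian (273.01), Eocene (56), Oligocene (33.9), Pliocene (5.333), Pleistocene (2.58).
Listing youngest first means reversing that sequence.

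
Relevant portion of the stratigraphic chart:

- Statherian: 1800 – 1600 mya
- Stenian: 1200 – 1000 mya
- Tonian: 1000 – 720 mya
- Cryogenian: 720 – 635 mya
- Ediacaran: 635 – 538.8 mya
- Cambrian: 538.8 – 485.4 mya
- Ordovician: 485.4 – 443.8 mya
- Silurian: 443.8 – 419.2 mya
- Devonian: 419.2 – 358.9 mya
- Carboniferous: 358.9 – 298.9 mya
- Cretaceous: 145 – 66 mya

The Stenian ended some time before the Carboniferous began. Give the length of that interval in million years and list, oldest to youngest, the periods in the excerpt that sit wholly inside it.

The Stenian closes at 1000 Ma and the Carboniferous opens at 358.9 Ma, so the interval is 1000 − 358.9 = 641.1 Myr.
A period fits inside if it starts at or after 1000 Ma and ends at or before 358.9 Ma; oldest first that gives Tonian, Cryogenian, Ediacaran, Cambrian, Ordovician, Silurian, Devonian.

641.1 million years; Tonian, Cryogenian, Ediacaran, Cambrian, Ordovician, Silurian, Devonian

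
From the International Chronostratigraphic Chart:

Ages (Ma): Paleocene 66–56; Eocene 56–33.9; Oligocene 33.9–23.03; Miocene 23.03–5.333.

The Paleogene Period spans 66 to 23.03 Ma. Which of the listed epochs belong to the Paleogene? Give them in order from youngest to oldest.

Oligocene, Eocene, Paleocene

Epochs with both bounds inside 66–23.03 Ma: Oligocene (33.9–23.03), Eocene (56–33.9), Paleocene (66–56).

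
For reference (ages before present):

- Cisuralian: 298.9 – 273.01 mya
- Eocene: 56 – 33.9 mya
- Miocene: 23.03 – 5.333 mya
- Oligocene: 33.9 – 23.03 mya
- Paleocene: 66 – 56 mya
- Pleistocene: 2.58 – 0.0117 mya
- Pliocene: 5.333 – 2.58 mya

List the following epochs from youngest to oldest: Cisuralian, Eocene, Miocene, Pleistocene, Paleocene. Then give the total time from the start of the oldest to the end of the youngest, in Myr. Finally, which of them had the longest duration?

Pleistocene → Miocene → Eocene → Paleocene → Cisuralian; total span 298.8883 Myr; longest is Cisuralian

Start ages (Ma): Cisuralian 298.9, Paleocene 66, Eocene 56, Miocene 23.03, Pleistocene 2.58.
Ordered youngest to oldest: Pleistocene, Miocene, Eocene, Paleocene, Cisuralian.
Span = 298.9 − 0.0117 = 298.8883 Myr.
Durations: Pleistocene 2.5683, Miocene 17.697, Cisuralian 25.89, Paleocene 10, Eocene 22.1 → longest is Cisuralian (25.89 Myr).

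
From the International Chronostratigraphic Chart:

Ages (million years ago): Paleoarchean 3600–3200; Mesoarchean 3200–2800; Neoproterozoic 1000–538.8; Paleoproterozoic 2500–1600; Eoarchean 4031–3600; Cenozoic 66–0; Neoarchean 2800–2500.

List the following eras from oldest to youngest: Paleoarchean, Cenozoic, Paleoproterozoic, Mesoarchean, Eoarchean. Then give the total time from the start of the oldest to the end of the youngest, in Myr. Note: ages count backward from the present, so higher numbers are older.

Eoarchean, Paleoarchean, Mesoarchean, Paleoproterozoic, Cenozoic; total span 4031 Myr

Start ages (Ma): Eoarchean 4031, Paleoarchean 3600, Mesoarchean 3200, Paleoproterozoic 2500, Cenozoic 66.
Ordered oldest to youngest: Eoarchean, Paleoarchean, Mesoarchean, Paleoproterozoic, Cenozoic.
Span = 4031 − 0 = 4031 Myr.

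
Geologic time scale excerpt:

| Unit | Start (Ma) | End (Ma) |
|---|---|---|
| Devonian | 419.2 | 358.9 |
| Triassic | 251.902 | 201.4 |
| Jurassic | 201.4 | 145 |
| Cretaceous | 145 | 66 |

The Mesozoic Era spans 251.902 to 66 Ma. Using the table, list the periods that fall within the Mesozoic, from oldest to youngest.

Triassic, Jurassic, Cretaceous

Periods with both bounds inside 251.902–66 Ma: Triassic (251.902–201.4), Jurassic (201.4–145), Cretaceous (145–66).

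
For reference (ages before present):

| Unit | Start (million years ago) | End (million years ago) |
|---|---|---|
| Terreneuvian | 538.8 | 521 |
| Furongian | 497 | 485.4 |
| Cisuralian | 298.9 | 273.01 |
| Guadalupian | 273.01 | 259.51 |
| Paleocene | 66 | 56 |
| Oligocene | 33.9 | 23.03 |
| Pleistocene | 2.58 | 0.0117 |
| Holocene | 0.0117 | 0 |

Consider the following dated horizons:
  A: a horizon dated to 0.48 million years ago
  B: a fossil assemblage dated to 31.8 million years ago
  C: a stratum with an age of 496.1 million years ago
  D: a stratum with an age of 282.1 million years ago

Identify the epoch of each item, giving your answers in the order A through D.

A — Pleistocene; B — Oligocene; C — Furongian; D — Cisuralian

Match each age against the start–end ranges in the excerpt: A = 0.48 Ma → Pleistocene (2.58–0.0117); B = 31.8 Ma → Oligocene (33.9–23.03); C = 496.1 Ma → Furongian (497–485.4); D = 282.1 Ma → Cisuralian (298.9–273.01).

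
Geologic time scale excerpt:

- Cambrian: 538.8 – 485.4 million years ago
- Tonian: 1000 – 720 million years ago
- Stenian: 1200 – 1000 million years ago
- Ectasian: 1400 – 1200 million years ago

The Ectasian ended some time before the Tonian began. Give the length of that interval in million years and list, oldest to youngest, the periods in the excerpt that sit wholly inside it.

200 million years; Stenian

End of Ectasian = 1200 Ma; start of Tonian = 1000 Ma.
Gap = 1200 − 1000 = 200 Myr.
Periods wholly inside 1200–1000 Ma: Stenian (1200–1000).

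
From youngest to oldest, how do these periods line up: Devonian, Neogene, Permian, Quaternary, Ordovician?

Quaternary, then Neogene, then Permian, then Devonian, then Ordovician

Era membership (oldest first within each) — Paleozoic: Ordovician, Devonian, Permian; Cenozoic: Neogene, Quaternary. Paleozoic precedes Mesozoic, which precedes Cenozoic. Concatenating the groups in that era order and then reversing gives youngest to oldest.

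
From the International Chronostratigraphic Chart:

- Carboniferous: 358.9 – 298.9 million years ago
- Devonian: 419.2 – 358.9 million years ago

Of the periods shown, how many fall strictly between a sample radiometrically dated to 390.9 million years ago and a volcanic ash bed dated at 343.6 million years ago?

0

The older date is 390.9 Ma and the younger is 343.6 Ma.
No period both begins after 390.9 Ma and ends before 343.6 Ma, so the count is 0.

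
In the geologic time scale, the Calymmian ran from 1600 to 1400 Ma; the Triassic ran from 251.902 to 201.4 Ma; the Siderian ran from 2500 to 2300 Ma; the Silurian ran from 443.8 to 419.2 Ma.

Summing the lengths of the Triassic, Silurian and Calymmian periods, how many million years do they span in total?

Each duration: Triassic = 50.502; Silurian = 24.6; Calymmian = 200.
Sum: 50.502 + 24.6 + 200 = 275.102 Myr.

275.102 million years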